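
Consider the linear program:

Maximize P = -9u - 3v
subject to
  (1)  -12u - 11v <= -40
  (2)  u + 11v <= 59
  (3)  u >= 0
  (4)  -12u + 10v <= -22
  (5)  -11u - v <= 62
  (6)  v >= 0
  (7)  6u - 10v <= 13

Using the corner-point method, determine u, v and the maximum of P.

u = 107/42, v = 6/7, maximum P = -51/2

Corner points and P = -9u - 3v:
  (107/42, 6/7) → P = -51/2
  (181/62, 14/31) → P = -1713/62
  (416/71, 343/71) → P = -4773/71
  (733/76, 341/76) → P = -1905/19

At the optimal vertex, -12u - 11v = -40 and -12u + 10v = -22.
Solving simultaneously gives u = 107/42, v = 6/7.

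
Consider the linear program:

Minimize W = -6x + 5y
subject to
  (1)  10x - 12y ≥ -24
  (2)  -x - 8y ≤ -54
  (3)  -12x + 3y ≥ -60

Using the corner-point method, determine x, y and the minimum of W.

x = 214/33, y = 196/33, minimum W = -304/33

Corner points and W = -6x + 5y:
  (114/23, 141/23) → W = 21/23
  (132/19, 148/19) → W = -52/19
  (214/33, 196/33) → W = -304/33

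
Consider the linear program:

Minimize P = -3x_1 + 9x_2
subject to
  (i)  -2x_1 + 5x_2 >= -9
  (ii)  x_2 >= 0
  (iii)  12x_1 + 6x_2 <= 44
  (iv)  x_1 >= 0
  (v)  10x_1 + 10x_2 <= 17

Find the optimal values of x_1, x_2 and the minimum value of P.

The binding constraints are x_2 = 0 and 10x_1 + 10x_2 = 17.
Solving simultaneously gives x_1 = 17/10, x_2 = 0.

x_1 = 17/10, x_2 = 0, minimum P = -51/10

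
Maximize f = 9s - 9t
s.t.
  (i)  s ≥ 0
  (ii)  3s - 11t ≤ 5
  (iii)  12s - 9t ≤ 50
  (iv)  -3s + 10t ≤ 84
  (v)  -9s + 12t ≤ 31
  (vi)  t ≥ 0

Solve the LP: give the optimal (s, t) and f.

s = 101/21, t = 6/7, maximum f = 249/7

Corner points and f = 9s - 9t:
  (0, 31/12) → f = -93/4
  (0, 0) → f = 0
  (101/21, 6/7) → f = 249/7
  (5/3, 0) → f = 15
  (1256/93, 386/31) → f = 294/31
  (349/27, 221/18) → f = 35/6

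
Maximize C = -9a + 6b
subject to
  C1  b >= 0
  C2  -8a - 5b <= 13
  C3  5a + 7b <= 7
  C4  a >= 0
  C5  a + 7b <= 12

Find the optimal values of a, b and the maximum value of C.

a = 0, b = 1, maximum C = 6

Vertices and C = -9a + 6b:
  (7/5, 0) → C = -63/5
  (0, 0) → C = 0
  (0, 1) → C = 6

The optimum lies where 5a + 7b = 7 and a = 0.
Solving simultaneously gives a = 0, b = 1.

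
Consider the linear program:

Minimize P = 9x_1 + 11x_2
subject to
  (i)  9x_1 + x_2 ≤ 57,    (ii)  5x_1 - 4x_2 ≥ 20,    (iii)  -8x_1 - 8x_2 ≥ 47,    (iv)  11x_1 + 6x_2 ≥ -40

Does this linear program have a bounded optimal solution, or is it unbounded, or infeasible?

bounded optimum

Corner points and P = 9x_1 + 11x_2:
  (503/64, -879/64) → P = -2571/32
  (382/43, -987/43) → P = -7419/43
  (-7/18, -395/72) → P = -4597/72
  (-20/37, -210/37) → P = -2490/37
The feasible region has finitely many vertices and no improving ray; the minimum is -7419/43 at (382/43, -987/43).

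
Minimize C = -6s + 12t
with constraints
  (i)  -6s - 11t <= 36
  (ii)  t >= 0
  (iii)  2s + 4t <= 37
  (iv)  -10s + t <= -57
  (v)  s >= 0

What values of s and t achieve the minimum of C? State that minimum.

Vertices and C = -6s + 12t:
  (37/2, 0) → C = -111
  (57/10, 0) → C = -171/5
  (265/42, 128/21) → C = 247/7

s = 37/2, t = 0, minimum C = -111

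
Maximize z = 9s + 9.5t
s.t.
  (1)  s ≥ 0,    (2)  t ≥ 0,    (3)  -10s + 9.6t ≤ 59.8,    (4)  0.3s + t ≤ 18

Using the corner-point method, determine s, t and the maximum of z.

s = 60, t = 0, maximum z = 540

Extreme points and z = 9s + 9.5t:
  (0, 0) → z = 0
  (0, 299/48) → z = 5681/96
  (60, 0) → z = 540
  (2825/322, 9897/644) → z = 289743/1288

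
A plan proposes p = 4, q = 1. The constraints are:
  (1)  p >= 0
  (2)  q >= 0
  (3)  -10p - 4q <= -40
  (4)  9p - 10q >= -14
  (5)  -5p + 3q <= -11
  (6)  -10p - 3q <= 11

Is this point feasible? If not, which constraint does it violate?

(1): 4 ≥ 0 ✓
(2): 1 ≥ 0 ✓
(3): -44 ≤ -40 ✓
(4): 26 ≥ -14 ✓
(5): -17 ≤ -11 ✓
(6): -43 ≤ 11 ✓

feasible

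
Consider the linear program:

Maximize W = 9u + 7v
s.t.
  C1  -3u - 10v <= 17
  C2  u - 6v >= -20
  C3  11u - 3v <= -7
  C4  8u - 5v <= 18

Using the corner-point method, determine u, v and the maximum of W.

Extreme points and W = 9u + 7v:
  (-151/14, 43/28) → W = -2417/28
  (-121/119, -166/119) → W = -2251/119
  (2/7, 71/21) → W = 551/21

u = 2/7, v = 71/21, maximum W = 551/21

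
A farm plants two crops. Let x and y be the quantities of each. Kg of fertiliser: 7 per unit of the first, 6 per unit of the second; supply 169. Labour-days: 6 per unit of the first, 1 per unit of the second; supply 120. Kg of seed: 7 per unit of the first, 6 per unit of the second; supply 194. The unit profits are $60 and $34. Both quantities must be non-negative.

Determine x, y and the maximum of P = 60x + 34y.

Extreme points and P = 60x + 34y:
  (0, 0) → P = 0
  (0, 169/6) → P = 2873/3
  (20, 0) → P = 1200
  (19, 6) → P = 1344

x = 19, y = 6, maximum P = 1344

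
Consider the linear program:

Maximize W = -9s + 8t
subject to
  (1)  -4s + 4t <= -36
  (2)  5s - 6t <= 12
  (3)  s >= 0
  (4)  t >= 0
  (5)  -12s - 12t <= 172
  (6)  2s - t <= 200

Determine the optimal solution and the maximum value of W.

Vertices and W = -9s + 8t:
  (42, 33) → W = -114
  (191, 182) → W = -263
  (1188/7, 976/7) → W = -412

At the optimal vertex, -4s + 4t = -36 and 5s - 6t = 12.
Solving simultaneously gives s = 42, t = 33.

s = 42, t = 33, maximum W = -114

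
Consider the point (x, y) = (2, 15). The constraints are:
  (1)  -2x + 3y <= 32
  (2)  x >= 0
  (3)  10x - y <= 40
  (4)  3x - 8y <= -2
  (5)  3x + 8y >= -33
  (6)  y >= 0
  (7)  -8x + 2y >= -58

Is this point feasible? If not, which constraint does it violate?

not feasible — violates (1)

Constraint (1): -2x + 3y = 41, which is not ≤ 32. All other constraints are satisfied.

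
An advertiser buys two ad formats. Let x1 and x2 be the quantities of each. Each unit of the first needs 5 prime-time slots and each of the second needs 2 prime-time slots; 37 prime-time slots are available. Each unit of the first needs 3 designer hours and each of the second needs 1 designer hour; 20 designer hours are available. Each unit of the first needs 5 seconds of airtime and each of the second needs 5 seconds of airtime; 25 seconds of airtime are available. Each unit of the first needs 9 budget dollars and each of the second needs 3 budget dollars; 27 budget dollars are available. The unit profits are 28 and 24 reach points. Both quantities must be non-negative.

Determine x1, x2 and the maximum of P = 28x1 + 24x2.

x1 = 2, x2 = 3, maximum P = 128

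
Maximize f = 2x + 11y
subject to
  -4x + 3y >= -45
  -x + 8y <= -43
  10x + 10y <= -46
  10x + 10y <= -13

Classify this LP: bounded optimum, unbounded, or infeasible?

bounded optimum

Extreme points and f = 2x + 11y:
  (156/35, -317/35) → f = -635/7
  (31/45, -238/45) → f = -284/5
The feasible region has finitely many vertices and no improving ray; the maximum is -284/5 at (31/45, -238/45).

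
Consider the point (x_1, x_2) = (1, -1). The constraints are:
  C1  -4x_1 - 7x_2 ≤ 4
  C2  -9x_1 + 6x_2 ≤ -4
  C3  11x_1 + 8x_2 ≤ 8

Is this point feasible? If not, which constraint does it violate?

feasible

C1: 3 ≤ 4 ✓
C2: -15 ≤ -4 ✓
C3: 3 ≤ 8 ✓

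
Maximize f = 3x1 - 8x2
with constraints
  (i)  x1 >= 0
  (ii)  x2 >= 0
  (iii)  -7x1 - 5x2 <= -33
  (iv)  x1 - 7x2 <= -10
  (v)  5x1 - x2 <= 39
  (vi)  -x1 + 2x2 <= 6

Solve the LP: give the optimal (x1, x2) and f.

x1 = 283/34, x2 = 89/34, maximum f = 137/34

Corner points and f = 3x1 - 8x2:
  (181/54, 103/54) → f = -281/54
  (36/19, 75/19) → f = -492/19
  (283/34, 89/34) → f = 137/34
  (28/3, 23/3) → f = -100/3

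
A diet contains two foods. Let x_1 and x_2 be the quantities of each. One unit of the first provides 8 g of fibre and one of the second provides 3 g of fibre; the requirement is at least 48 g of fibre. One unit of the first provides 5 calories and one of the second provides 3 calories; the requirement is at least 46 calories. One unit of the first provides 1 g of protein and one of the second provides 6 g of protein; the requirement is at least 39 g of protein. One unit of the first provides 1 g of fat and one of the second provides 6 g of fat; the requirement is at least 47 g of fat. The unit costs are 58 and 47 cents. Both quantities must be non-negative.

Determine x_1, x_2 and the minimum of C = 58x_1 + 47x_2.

x_1 = 5, x_2 = 7, minimum C = 619

Corner points and C = 58x_1 + 47x_2:
  (0, 16) → C = 752
  (47, 0) → C = 2726
  (2/3, 128/9) → C = 6364/9
  (5, 7) → C = 619
The feasible region is unbounded (it extends along (0, 1), (1, 0)), but C strictly increases along every unbounded feasible direction, so there is no improving ray and the minimum is attained at a vertex.

The binding constraints are 5x_1 + 3x_2 = 46 and x_1 + 6x_2 = 47.
Solving simultaneously gives x_1 = 5, x_2 = 7.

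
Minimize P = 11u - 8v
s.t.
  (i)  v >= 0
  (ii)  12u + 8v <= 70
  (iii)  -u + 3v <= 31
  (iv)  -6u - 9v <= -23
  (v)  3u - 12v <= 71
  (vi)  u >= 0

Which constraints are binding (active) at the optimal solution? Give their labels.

Corner points and P = 11u - 8v:
  (35/6, 0) → P = 385/6
  (23/6, 0) → P = 253/6
  (0, 35/4) → P = -70
  (0, 23/9) → P = -184/9

The minimum is at (0, 35/4). Substituting into each constraint, equality holds for (ii) and (vi); the remaining constraints have slack.

(ii) and (vi)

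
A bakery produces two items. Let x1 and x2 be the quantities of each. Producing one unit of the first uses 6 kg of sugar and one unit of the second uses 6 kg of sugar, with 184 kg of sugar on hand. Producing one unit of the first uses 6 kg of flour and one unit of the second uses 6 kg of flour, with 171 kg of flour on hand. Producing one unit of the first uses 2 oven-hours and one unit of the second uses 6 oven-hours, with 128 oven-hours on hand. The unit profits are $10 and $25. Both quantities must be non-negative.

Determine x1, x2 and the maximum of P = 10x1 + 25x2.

Vertices and P = 10x1 + 25x2:
  (0, 0) → P = 0
  (0, 64/3) → P = 1600/3
  (57/2, 0) → P = 285
  (43/4, 71/4) → P = 2205/4

At the optimal vertex, 6x1 + 6x2 = 171 and 2x1 + 6x2 = 128.
Solving simultaneously gives x1 = 43/4, x2 = 71/4.

x1 = 43/4, x2 = 71/4, maximum P = 2205/4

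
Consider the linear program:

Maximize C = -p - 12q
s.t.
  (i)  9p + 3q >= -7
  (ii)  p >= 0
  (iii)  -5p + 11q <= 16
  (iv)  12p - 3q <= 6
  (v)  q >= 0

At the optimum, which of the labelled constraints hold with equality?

(ii) and (v)

Feasible corners and C = -p - 12q:
  (0, 16/11) → C = -192/11
  (0, 0) → C = 0
  (38/39, 74/39) → C = -926/39
  (1/2, 0) → C = -1/2

The maximum is at (0, 0). Substituting into each constraint, equality holds for (ii) and (v); the remaining constraints have slack.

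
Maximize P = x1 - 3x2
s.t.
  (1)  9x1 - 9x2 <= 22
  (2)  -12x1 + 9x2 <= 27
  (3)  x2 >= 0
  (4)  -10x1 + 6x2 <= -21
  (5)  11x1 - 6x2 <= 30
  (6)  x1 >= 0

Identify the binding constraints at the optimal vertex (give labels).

Feasible corners and P = x1 - 3x2:
  (22/9, 0) → P = 22/9
  (46/15, 28/45) → P = 6/5
  (21/10, 0) → P = 21/10
  (9, 23/2) → P = -51/2

The maximum is at (22/9, 0). Substituting into each constraint, equality holds for (1) and (3); the remaining constraints have slack.

(1) and (3)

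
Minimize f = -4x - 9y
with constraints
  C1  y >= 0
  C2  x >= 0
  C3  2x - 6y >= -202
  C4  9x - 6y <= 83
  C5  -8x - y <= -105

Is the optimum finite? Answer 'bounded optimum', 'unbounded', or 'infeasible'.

bounded optimum

Vertices and f = -4x - 9y:
  (285/7, 992/21) → f = -588
  (214/25, 913/25) → f = -9073/25
  (713/57, 281/57) → f = -5381/57
The feasible region has finitely many vertices and no improving ray; the minimum is -588 at (285/7, 992/21).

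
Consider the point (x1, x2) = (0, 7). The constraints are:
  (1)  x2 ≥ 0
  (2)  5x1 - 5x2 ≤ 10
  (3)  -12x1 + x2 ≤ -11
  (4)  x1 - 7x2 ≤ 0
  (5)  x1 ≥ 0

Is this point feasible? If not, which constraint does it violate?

not feasible — violates (3)

Constraint (3): -12x1 + x2 = 7, which is not ≤ -11. All other constraints are satisfied.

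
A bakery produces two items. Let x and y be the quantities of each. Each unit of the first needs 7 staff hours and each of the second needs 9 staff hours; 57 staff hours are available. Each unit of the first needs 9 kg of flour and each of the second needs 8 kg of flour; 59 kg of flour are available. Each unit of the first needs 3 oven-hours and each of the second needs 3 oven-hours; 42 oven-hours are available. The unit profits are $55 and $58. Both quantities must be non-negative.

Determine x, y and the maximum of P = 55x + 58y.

x = 3, y = 4, maximum P = 397

Corner points and P = 55x + 58y:
  (0, 0) → P = 0
  (0, 19/3) → P = 1102/3
  (59/9, 0) → P = 3245/9
  (3, 4) → P = 397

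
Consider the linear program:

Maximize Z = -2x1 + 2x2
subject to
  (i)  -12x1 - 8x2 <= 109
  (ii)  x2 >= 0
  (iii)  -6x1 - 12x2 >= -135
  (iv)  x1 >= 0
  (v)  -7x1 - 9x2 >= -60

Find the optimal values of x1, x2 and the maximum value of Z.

Vertices and Z = -2x1 + 2x2:
  (0, 0) → Z = 0
  (60/7, 0) → Z = -120/7
  (0, 20/3) → Z = 40/3

The binding constraints are x1 = 0 and -7x1 - 9x2 = -60.
Solving simultaneously gives x1 = 0, x2 = 20/3.

x1 = 0, x2 = 20/3, maximum Z = 40/3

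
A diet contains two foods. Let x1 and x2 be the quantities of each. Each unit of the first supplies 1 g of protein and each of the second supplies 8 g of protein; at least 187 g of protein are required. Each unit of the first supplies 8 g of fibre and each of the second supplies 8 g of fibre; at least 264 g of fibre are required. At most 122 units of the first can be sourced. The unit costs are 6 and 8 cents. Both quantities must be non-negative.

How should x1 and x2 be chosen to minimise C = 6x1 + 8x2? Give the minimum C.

The feasible region is unbounded (it extends along (0, 1)), but C strictly increases along every unbounded feasible direction, so there is no improving ray and the minimum is attained at a vertex.

At the optimal vertex, x1 + 8x2 = 187 and 8x1 + 8x2 = 264.
Solving simultaneously gives x1 = 11, x2 = 22.

x1 = 11, x2 = 22, minimum C = 242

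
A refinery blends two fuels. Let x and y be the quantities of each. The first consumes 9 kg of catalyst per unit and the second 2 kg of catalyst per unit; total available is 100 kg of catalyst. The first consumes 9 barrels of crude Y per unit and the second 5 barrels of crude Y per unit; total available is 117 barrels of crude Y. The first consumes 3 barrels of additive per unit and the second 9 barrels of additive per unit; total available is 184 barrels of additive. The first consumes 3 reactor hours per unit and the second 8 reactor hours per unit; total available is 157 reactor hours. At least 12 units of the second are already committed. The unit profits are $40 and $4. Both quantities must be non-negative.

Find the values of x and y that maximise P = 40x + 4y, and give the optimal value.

x = 19/3, y = 12, maximum P = 904/3

Extreme points and P = 40x + 4y:
  (0, 157/8) → P = 157/2
  (0, 12) → P = 48
  (151/57, 354/19) → P = 10288/57
  (19/3, 12) → P = 904/3

At the optimal vertex, 9x + 5y = 117 and y = 12.
Solving simultaneously gives x = 19/3, y = 12.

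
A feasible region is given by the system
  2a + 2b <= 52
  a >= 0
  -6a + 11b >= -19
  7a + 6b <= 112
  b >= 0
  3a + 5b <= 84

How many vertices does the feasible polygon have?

Of the 15 pairwise boundary intersections, those satisfying every inequality are:
  (0, 0)
  (0, 84/5)
  (1346/113, 539/113)
  (19/6, 0)
  (56/17, 252/17)

5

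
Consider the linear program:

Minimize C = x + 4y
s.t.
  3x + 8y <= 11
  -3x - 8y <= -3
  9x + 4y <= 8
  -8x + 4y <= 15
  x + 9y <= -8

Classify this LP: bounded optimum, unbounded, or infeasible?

infeasible

The boundaries 3x + 8y = 11 and 9x + 4y = 8 meet at (1/3, 5/4), but that point violates x + 9y ≤ -8. Every candidate vertex is excluded by some other constraint, so the feasible region is empty.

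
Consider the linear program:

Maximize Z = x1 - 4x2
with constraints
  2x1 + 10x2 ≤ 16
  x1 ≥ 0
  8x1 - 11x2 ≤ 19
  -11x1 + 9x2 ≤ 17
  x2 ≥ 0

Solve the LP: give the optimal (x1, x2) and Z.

x1 = 19/8, x2 = 0, maximum Z = 19/8

Feasible corners and Z = x1 - 4x2:
  (0, 8/5) → Z = -32/5
  (61/17, 15/17) → Z = 1/17
  (0, 0) → Z = 0
  (19/8, 0) → Z = 19/8

At the optimal vertex, 8x1 - 11x2 = 19 and x2 = 0.
Solving simultaneously gives x1 = 19/8, x2 = 0.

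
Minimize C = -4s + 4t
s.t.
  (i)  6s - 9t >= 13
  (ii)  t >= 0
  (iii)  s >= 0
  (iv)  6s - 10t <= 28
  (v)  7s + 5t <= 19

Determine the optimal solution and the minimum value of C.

s = 19/7, t = 0, minimum C = -76/7

Vertices and C = -4s + 4t:
  (13/6, 0) → C = -26/3
  (236/93, 23/93) → C = -284/31
  (19/7, 0) → C = -76/7

At the optimal vertex, t = 0 and 7s + 5t = 19.
Solving simultaneously gives s = 19/7, t = 0.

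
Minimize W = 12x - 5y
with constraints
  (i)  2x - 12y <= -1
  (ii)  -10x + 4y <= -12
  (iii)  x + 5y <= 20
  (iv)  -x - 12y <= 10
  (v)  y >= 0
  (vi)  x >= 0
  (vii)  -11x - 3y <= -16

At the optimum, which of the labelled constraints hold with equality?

(ii) and (iii)

Extreme points and W = 12x - 5y:
  (235/22, 41/22) → W = 2615/22
  (63/46, 43/138) → W = 2053/138
  (70/27, 94/27) → W = 370/27
  (50/37, 14/37) → W = 530/37

The minimum is at (70/27, 94/27). Substituting into each constraint, equality holds for (ii) and (iii); the remaining constraints have slack.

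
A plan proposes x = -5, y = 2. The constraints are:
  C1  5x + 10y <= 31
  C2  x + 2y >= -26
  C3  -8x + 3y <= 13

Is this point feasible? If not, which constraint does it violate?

not feasible — violates C3

Constraint C3: -8x + 3y = 46, which is not ≤ 13. All other constraints are satisfied.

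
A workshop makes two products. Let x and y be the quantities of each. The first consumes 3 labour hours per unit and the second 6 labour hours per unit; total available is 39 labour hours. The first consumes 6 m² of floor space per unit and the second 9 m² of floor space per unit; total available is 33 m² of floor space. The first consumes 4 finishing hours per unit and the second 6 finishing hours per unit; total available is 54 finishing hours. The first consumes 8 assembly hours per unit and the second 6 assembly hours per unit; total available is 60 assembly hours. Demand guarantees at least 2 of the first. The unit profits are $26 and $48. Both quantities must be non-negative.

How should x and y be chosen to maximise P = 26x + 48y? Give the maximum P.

x = 2, y = 7/3, maximum P = 164

Feasible corners and P = 26x + 48y:
  (11/2, 0) → P = 143
  (2, 0) → P = 52
  (2, 7/3) → P = 164

The binding constraints are 6x + 9y = 33 and x = 2.
Solving simultaneously gives x = 2, y = 7/3.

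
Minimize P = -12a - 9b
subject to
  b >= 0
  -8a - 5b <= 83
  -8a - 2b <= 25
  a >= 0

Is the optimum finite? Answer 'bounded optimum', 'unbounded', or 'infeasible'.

From the feasible point (0, 0), moving in the direction (0, 1) keeps every constraint satisfied while P decreases without bound.

unbounded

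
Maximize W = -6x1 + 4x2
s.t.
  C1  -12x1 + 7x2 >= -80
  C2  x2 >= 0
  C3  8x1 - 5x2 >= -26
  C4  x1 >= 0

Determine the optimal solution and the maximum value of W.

The optimum lies where -12x1 + 7x2 = -80 and 8x1 - 5x2 = -26.
Solving simultaneously gives x1 = 291/2, x2 = 238.

x1 = 291/2, x2 = 238, maximum W = 79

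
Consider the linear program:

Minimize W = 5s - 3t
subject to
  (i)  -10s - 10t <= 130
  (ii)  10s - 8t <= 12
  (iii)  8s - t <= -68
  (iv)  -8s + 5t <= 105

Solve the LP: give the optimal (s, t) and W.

s = -170/13, t = 1/13, minimum W = -853/13

Vertices and W = 5s - 3t:
  (-9, -4) → W = -33
  (-170/13, 1/13) → W = -853/13
  (-235/32, 37/4) → W = -2063/32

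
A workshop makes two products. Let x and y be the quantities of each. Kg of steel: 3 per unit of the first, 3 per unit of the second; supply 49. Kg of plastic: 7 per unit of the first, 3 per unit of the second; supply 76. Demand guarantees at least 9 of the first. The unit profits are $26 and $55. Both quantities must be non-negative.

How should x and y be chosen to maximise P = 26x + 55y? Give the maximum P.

x = 9, y = 13/3, maximum P = 1417/3

Extreme points and P = 26x + 55y:
  (76/7, 0) → P = 1976/7
  (9, 0) → P = 234
  (9, 13/3) → P = 1417/3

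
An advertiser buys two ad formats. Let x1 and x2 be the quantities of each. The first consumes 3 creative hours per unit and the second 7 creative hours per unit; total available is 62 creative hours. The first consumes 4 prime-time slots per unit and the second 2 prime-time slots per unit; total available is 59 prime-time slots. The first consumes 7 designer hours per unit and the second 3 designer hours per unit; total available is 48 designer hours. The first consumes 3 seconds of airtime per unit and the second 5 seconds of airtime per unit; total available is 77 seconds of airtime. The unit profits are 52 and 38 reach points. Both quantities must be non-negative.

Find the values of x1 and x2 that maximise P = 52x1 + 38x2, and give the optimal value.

Extreme points and P = 52x1 + 38x2:
  (0, 0) → P = 0
  (0, 62/7) → P = 2356/7
  (48/7, 0) → P = 2496/7
  (15/4, 29/4) → P = 941/2

x1 = 15/4, x2 = 29/4, maximum P = 941/2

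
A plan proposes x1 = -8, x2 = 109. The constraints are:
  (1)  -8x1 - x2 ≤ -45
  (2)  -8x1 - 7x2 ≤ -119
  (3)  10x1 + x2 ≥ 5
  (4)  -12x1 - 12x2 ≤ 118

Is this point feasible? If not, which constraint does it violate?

(1): -45 ≤ -45 ✓
(2): -699 ≤ -119 ✓
(3): 29 ≥ 5 ✓
(4): -1212 ≤ 118 ✓

feasible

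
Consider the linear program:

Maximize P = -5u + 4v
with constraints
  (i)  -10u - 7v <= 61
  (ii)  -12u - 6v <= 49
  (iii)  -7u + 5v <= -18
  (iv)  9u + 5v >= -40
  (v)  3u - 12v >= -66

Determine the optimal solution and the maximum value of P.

u = 182/23, v = 172/23, maximum P = -222/23

The feasible region is unbounded (it extends along (7, -10), (4, 1)), but P strictly decreases along every unbounded feasible direction, so there is no improving ray and the maximum is attained at a vertex.

At the optimal vertex, -7u + 5v = -18 and 3u - 12v = -66.
Solving simultaneously gives u = 182/23, v = 172/23.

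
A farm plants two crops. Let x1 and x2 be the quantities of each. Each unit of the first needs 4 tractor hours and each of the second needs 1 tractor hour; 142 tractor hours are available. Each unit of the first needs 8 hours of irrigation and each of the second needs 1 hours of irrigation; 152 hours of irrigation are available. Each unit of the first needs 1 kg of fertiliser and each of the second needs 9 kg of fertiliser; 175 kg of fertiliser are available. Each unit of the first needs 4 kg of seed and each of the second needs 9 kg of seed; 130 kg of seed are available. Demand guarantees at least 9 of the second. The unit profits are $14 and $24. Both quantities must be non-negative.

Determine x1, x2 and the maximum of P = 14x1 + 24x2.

x1 = 49/4, x2 = 9, maximum P = 775/2

Corner points and P = 14x1 + 24x2:
  (0, 130/9) → P = 1040/3
  (0, 9) → P = 216
  (49/4, 9) → P = 775/2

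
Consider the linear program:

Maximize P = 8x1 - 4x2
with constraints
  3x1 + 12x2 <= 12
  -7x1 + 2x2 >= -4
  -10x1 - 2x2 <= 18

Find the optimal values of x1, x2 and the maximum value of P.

Feasible corners and P = 8x1 - 4x2:
  (4/5, 4/5) → P = 16/5
  (-40/19, 29/19) → P = -436/19
  (-14/17, -83/17) → P = 220/17

At the optimal vertex, -7x1 + 2x2 = -4 and -10x1 - 2x2 = 18.
Solving simultaneously gives x1 = -14/17, x2 = -83/17.

x1 = -14/17, x2 = -83/17, maximum P = 220/17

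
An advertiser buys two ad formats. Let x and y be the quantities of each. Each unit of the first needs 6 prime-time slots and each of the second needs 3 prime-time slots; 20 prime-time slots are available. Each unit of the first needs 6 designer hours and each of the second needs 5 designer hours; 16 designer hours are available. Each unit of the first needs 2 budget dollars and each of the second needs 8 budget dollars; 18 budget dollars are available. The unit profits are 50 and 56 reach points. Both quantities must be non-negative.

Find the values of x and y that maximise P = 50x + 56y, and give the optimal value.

x = 1, y = 2, maximum P = 162

Vertices and P = 50x + 56y:
  (0, 0) → P = 0
  (0, 9/4) → P = 126
  (8/3, 0) → P = 400/3
  (1, 2) → P = 162

The binding constraints are 6x + 5y = 16 and 2x + 8y = 18.
Solving simultaneously gives x = 1, y = 2.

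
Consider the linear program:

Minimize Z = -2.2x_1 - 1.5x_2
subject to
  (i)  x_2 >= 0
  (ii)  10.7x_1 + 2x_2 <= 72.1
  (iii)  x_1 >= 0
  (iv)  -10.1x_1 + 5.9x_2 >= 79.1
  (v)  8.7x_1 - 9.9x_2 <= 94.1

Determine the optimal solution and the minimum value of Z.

x_1 = 0, x_2 = 36.05, minimum Z = -54.075

Extreme points and Z = -2.2x_1 - 1.5x_2:
  (0, 721/20) → Z = -2163/40
  (26719/8333, 157458/8333) → Z = -1474844/41665
  (0, 791/59) → Z = -2373/118

The binding constraints are 10.7x_1 + 2x_2 = 72.1 and x_1 = 0.
Solving simultaneously gives x_1 = 0, x_2 = 721/20.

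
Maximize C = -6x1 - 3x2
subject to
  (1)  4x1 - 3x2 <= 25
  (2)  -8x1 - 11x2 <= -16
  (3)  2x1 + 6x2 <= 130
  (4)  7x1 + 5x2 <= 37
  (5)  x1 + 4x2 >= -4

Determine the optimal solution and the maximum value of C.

Corner points and C = -6x1 - 3x2:
  (19/4, -2) → C = -45/2
  (236/41, -27/41) → C = -1335/41
  (-667/13, 504/13) → C = 2490/13
  (-107/8, 209/8) → C = 15/8

x1 = -667/13, x2 = 504/13, maximum C = 2490/13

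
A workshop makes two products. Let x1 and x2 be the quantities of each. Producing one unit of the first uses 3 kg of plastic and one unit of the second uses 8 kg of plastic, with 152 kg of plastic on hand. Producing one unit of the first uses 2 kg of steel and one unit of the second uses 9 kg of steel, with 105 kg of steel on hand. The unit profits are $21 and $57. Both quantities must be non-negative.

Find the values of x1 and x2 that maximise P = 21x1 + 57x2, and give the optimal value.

Extreme points and P = 21x1 + 57x2:
  (0, 0) → P = 0
  (0, 35/3) → P = 665
  (152/3, 0) → P = 1064
  (48, 1) → P = 1065

The binding constraints are 3x1 + 8x2 = 152 and 2x1 + 9x2 = 105.
Solving simultaneously gives x1 = 48, x2 = 1.

x1 = 48, x2 = 1, maximum P = 1065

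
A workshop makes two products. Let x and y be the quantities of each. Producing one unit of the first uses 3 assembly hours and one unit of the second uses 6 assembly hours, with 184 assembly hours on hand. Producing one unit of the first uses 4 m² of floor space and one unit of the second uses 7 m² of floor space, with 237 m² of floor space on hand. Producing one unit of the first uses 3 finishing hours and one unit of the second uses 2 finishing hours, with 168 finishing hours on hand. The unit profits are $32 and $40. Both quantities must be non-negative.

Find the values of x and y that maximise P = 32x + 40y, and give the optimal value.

x = 54, y = 3, maximum P = 1848

Extreme points and P = 32x + 40y:
  (0, 0) → P = 0
  (0, 92/3) → P = 3680/3
  (56, 0) → P = 1792
  (134/3, 25/3) → P = 5288/3
  (54, 3) → P = 1848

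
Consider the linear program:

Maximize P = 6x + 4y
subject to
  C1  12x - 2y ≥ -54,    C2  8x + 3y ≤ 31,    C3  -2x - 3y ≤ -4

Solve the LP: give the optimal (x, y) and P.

x = -25/13, y = 201/13, maximum P = 654/13

Extreme points and P = 6x + 4y:
  (-25/13, 201/13) → P = 654/13
  (-77/20, 39/10) → P = -15/2
  (9/2, -5/3) → P = 61/3

The binding constraints are 12x - 2y = -54 and 8x + 3y = 31.
Solving simultaneously gives x = -25/13, y = 201/13.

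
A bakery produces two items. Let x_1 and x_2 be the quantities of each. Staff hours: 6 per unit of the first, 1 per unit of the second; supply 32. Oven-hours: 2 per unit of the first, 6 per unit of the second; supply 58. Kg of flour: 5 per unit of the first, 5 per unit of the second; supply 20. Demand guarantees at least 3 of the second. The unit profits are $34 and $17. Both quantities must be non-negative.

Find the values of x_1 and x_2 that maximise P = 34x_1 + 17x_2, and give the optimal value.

x_1 = 1, x_2 = 3, maximum P = 85

Vertices and P = 34x_1 + 17x_2:
  (0, 4) → P = 68
  (0, 3) → P = 51
  (1, 3) → P = 85

The optimum lies where 5x_1 + 5x_2 = 20 and x_2 = 3.
Solving simultaneously gives x_1 = 1, x_2 = 3.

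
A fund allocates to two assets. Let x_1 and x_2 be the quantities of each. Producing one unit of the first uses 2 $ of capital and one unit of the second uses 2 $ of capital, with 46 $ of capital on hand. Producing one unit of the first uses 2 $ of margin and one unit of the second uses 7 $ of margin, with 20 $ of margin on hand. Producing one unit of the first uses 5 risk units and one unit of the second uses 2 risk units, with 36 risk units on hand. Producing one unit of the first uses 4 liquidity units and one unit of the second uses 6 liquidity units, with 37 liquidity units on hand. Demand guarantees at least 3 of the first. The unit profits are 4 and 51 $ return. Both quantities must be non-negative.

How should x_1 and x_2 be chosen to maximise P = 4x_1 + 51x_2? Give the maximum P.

Corner points and P = 4x_1 + 51x_2:
  (36/5, 0) → P = 144/5
  (3, 0) → P = 12
  (212/31, 28/31) → P = 2276/31
  (3, 2) → P = 114

At the optimal vertex, 2x_1 + 7x_2 = 20 and x_1 = 3.
Solving simultaneously gives x_1 = 3, x_2 = 2.

x_1 = 3, x_2 = 2, maximum P = 114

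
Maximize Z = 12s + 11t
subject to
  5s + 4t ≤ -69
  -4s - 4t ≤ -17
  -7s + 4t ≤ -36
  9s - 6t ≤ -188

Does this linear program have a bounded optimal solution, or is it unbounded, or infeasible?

The boundaries 5s + 4t = -69 and -4s - 4t = -17 meet at (-86, 361/4), but that point violates -7s + 4t ≤ -36. Every candidate vertex is excluded by some other constraint, so the feasible region is empty.

infeasible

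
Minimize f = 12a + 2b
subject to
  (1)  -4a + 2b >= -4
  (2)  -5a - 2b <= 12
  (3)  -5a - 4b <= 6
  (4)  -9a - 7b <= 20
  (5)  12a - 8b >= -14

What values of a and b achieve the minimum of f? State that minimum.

Corner points and f = 12a + 2b:
  (2/13, -22/13) → f = -20/13
  (15/2, 13) → f = 116
  (-13/11, -1/44) → f = -313/22

a = -13/11, b = -1/44, minimum f = -313/22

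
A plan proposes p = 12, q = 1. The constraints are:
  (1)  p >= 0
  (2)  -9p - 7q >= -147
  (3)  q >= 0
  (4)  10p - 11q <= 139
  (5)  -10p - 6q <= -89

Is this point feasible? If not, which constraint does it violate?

feasible

(1): 12 ≥ 0 ✓
(2): -115 ≥ -147 ✓
(3): 1 ≥ 0 ✓
(4): 109 ≤ 139 ✓
(5): -126 ≤ -89 ✓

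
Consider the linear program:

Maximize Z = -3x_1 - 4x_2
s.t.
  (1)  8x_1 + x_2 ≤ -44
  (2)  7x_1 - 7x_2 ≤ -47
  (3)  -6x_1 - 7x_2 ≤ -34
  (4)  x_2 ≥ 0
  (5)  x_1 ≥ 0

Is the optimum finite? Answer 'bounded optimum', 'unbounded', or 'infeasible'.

infeasible

The boundaries 8x_1 + x_2 = -44 and -6x_1 - 7x_2 = -34 meet at (-171/25, 268/25), but that point violates x_1 ≥ 0. Every candidate vertex is excluded by some other constraint, so the feasible region is empty.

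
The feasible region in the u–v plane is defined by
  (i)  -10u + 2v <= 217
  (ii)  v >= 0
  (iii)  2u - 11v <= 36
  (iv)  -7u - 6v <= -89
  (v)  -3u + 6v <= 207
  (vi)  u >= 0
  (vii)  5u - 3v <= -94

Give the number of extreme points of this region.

3

The feasible vertices (each the meet of two boundaries and inside every other half-plane) are:
  (0, 69/2)
  (19/7, 251/7)
  (0, 94/3)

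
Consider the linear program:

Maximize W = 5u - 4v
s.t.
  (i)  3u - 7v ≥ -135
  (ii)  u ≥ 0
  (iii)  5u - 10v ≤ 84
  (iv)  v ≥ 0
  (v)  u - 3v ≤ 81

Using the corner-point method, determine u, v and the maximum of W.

At the optimal vertex, 3u - 7v = -135 and 5u - 10v = 84.
Solving simultaneously gives u = 1938/5, v = 927/5.

u = 1938/5, v = 927/5, maximum W = 5982/5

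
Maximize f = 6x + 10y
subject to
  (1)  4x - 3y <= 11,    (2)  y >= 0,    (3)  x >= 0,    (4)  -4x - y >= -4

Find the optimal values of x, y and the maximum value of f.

At the optimal vertex, x = 0 and -4x - y = -4.
Solving simultaneously gives x = 0, y = 4.

x = 0, y = 4, maximum f = 40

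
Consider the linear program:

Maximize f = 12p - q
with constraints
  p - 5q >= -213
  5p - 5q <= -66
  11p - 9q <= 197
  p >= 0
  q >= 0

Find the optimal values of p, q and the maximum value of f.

p = 147/4, q = 999/20, maximum f = 7821/20

Corner points and f = 12p - q:
  (147/4, 999/20) → f = 7821/20
  (0, 213/5) → f = -213/5
  (0, 66/5) → f = -66/5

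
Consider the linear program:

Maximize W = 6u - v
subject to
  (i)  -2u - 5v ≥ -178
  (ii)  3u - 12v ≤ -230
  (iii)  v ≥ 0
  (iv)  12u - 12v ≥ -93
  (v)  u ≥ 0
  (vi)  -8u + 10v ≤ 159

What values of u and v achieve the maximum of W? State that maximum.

Corner points and W = 6u - v:
  (986/39, 994/39) → W = 4922/39
  (557/28, 387/14) → W = 642/7
  (137/9, 827/36) → W = 2461/36

At the optimal vertex, -2u - 5v = -178 and 3u - 12v = -230.
Solving simultaneously gives u = 986/39, v = 994/39.

u = 986/39, v = 994/39, maximum W = 4922/39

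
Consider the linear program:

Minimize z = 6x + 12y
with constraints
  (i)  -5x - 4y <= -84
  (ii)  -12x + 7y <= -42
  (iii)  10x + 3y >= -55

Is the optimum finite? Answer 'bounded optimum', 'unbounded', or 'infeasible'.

From the feasible point (756/83, 798/83), moving in the direction (4, -5) keeps every constraint satisfied while z decreases without bound.

unbounded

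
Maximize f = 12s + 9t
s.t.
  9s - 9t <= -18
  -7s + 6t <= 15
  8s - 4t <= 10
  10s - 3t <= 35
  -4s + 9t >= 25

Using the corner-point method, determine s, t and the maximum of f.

s = 6, t = 19/2, maximum f = 315/2

Corner points and f = 12s + 9t:
  (9/2, 13/2) → f = 225/2
  (7/5, 17/5) → f = 237/5
  (6, 19/2) → f = 315/2
  (5/13, 115/39) → f = 405/13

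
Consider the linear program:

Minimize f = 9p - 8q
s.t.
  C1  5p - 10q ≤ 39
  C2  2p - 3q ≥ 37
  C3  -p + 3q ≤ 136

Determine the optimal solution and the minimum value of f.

Corner points and f = 9p - 8q:
  (253/5, 107/5) → f = 1421/5
  (1477/5, 719/5) → f = 7541/5
  (173, 103) → f = 733

At the optimal vertex, 5p - 10q = 39 and 2p - 3q = 37.
Solving simultaneously gives p = 253/5, q = 107/5.

p = 253/5, q = 107/5, minimum f = 1421/5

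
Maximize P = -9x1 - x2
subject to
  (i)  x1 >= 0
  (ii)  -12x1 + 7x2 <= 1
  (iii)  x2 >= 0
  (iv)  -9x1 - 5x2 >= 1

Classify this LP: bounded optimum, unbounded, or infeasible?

infeasible

The boundaries x1 = 0 and -12x1 + 7x2 = 1 meet at (0, 1/7), but that point violates -9x1 - 5x2 ≥ 1. Every candidate vertex is excluded by some other constraint, so the feasible region is empty.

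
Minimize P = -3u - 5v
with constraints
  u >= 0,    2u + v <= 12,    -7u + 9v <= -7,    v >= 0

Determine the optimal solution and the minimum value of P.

Corner points and P = -3u - 5v:
  (23/5, 14/5) → P = -139/5
  (6, 0) → P = -18
  (1, 0) → P = -3

At the optimal vertex, 2u + v = 12 and -7u + 9v = -7.
Solving simultaneously gives u = 23/5, v = 14/5.

u = 23/5, v = 14/5, minimum P = -139/5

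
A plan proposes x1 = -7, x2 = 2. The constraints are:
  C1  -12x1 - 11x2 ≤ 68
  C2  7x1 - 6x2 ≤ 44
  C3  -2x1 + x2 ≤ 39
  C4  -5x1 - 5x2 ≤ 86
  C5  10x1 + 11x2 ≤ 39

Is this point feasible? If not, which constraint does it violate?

feasible

C1: 62 ≤ 68 ✓
C2: -61 ≤ 44 ✓
C3: 16 ≤ 39 ✓
C4: 25 ≤ 86 ✓
C5: -48 ≤ 39 ✓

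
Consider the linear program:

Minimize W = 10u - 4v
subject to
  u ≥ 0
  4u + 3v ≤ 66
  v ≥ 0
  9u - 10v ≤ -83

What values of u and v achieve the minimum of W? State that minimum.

u = 0, v = 22, minimum W = -88

Feasible corners and W = 10u - 4v:
  (0, 22) → W = -88
  (0, 83/10) → W = -166/5
  (411/67, 926/67) → W = 406/67

The optimum lies where u = 0 and 4u + 3v = 66.
Solving simultaneously gives u = 0, v = 22.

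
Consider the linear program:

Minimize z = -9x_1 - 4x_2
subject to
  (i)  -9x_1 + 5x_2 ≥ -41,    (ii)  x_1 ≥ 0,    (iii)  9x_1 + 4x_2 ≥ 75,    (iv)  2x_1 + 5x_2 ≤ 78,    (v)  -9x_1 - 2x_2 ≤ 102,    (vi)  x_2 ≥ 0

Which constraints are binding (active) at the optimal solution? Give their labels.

Feasible corners and z = -9x_1 - 4x_2:
  (539/81, 34/9) → z = -75
  (119/11, 124/11) → z = -1567/11
  (63/37, 552/37) → z = -75

The minimum is at (119/11, 124/11). Substituting into each constraint, equality holds for (i) and (iv); the remaining constraints have slack.

(i) and (iv)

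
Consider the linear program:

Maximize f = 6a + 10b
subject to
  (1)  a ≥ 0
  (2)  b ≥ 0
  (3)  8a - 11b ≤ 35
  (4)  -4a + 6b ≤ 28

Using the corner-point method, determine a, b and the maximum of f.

At the optimal vertex, 8a - 11b = 35 and -4a + 6b = 28.
Solving simultaneously gives a = 259/2, b = 91.

a = 259/2, b = 91, maximum f = 1687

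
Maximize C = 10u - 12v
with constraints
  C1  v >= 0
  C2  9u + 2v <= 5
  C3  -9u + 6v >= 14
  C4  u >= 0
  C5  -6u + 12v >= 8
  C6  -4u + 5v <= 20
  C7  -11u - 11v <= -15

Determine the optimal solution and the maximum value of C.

u = 0, v = 7/3, maximum C = -28

At the optimal vertex, -9u + 6v = 14 and u = 0.
Solving simultaneously gives u = 0, v = 7/3.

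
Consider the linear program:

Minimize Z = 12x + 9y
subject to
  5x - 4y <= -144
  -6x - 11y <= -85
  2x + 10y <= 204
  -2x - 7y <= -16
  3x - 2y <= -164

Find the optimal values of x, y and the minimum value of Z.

Corner points and Z = 12x + 9y:
  (-697/19, 527/19) → Z = -3621/19
  (-1634/45, 413/15) → Z = -2819/15
  (-616/17, 470/17) → Z = -186

The binding constraints are -6x - 11y = -85 and 2x + 10y = 204.
Solving simultaneously gives x = -697/19, y = 527/19.

x = -697/19, y = 527/19, minimum Z = -3621/19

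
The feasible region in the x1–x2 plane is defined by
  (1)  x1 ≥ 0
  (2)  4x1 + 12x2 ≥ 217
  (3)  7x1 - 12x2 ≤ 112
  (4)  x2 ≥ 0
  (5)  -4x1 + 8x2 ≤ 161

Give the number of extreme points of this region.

The feasible vertices (each the meet of two boundaries and inside every other half-plane) are:
  (0, 217/12)
  (0, 161/8)
  (329/11, 357/44)
  (707/2, 1575/8)

4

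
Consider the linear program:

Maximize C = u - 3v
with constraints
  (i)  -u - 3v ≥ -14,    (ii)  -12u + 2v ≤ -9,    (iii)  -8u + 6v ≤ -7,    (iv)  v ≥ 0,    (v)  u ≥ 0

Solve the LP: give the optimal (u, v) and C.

u = 14, v = 0, maximum C = 14

Feasible corners and C = u - 3v:
  (7/2, 7/2) → C = -7
  (14, 0) → C = 14
  (7/8, 0) → C = 7/8

The binding constraints are -u - 3v = -14 and v = 0.
Solving simultaneously gives u = 14, v = 0.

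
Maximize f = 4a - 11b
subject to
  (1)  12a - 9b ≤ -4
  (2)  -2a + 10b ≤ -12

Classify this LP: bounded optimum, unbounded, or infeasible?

From the feasible point (-74/51, -76/51), moving in the direction (-9, -12) keeps every constraint satisfied while f increases without bound.

unbounded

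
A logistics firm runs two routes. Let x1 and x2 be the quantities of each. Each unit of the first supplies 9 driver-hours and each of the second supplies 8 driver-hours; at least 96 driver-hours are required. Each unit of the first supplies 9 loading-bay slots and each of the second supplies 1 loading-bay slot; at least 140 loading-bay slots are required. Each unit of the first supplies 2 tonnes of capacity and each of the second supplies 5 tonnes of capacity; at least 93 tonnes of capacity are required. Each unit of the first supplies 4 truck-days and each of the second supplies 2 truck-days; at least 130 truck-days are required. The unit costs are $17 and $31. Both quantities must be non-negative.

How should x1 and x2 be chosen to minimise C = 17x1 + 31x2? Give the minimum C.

Vertices and C = 17x1 + 31x2:
  (0, 140) → C = 4340
  (93/2, 0) → C = 1581/2
  (75/7, 305/7) → C = 10730/7
  (29, 7) → C = 710
The feasible region is unbounded (it extends along (0, 1), (1, 0)), but C strictly increases along every unbounded feasible direction, so there is no improving ray and the minimum is attained at a vertex.

The optimum lies where 2x1 + 5x2 = 93 and 4x1 + 2x2 = 130.
Solving simultaneously gives x1 = 29, x2 = 7.

x1 = 29, x2 = 7, minimum C = 710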